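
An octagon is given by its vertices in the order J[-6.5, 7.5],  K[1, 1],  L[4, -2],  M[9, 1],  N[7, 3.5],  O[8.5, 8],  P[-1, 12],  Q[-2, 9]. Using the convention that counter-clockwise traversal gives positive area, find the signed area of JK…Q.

J→K: (-6.5)(1) − (1)(7.5) = -14
K→L: (1)(-2) − (4)(1) = -6
L→M: (4)(1) − (9)(-2) = 22
M→N: (9)(3.5) − (7)(1) = 24.5
N→O: (7)(8) − (8.5)(3.5) = 26.25
O→P: (8.5)(12) − (-1)(8) = 110
P→Q: (-1)(9) − (-2)(12) = 15
Q→J: (-2)(7.5) − (-6.5)(9) = 43.5
Σ = 221.25
Signed area = Σ/2 = 110.625 (positive ⇒ counter-clockwise traversal).

110.625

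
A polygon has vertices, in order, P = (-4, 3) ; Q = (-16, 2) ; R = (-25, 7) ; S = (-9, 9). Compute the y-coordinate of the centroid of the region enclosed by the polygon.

406/75

Apply Gauss's area formula. First the cross-terms c_i = x_i·y_{i+1} − x_{i+1}·y_i:
  40, -62, -162, 9  ⇒  2A = -175, A = -87.5.
Then Σ (y_i + y_{i+1})·c_i = -2842, so ȳ = -2842 / (6·(-87.5)) = 406/75.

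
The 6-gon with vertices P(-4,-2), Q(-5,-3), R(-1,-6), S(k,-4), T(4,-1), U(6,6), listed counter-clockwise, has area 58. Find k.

5

Write out the shoelace sum; only the two edges meeting at S involve k:
2·Area = [((-1)·(-4) − k·(-6)) + (k·(-1) − 4·(-4))] + 71
       = 5·k + 91 = 116
⇒ k = 5.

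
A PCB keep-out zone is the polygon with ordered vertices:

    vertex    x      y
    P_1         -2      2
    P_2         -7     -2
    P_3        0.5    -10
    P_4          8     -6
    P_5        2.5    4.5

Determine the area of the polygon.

115.5

Apply Gauss's area formula: 2A = Σ (x_i·y_{i+1} − x_{i+1}·y_i), indices taken mod 5.
Σ = (18) + (71) + (77) + (51) + (14) = 231
Area = |Σ|/2 = 115.5.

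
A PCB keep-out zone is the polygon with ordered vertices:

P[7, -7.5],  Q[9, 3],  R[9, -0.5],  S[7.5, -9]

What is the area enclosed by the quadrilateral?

Apply the shoelace formula: 2A = Σ (x_i·y_{i+1} − x_{i+1}·y_i), indices taken mod 4.
Σ = (88.5) + (-31.5) + (-77.25) + (6.75) = -13.5
Area = |Σ|/2 = 6.75.

6.75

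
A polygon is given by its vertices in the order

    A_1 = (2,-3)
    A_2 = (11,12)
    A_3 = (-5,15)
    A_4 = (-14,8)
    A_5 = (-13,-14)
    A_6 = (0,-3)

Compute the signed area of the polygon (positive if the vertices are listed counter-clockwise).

398.5

Cross-terms: 57, 225, 170, 300, 39, 6  ⇒  Σ = 797
Signed area = Σ/2 = 398.5 (positive ⇒ counter-clockwise traversal).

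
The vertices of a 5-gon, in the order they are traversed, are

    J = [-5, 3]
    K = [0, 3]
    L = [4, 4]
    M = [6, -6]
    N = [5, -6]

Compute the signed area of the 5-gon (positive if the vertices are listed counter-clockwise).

Apply Gauss's area formula: 2A = Σ (x_i·y_{i+1} − x_{i+1}·y_i), indices taken mod 5.
Cross-terms: -15, -12, -48, -6, -15  ⇒  Σ = -96
Signed area = Σ/2 = -48 (negative ⇒ clockwise traversal).

-48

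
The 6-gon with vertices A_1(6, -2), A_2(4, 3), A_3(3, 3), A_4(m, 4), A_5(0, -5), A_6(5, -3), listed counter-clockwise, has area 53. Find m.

Write out the shoelace sum; only the two edges meeting at A_4 involve m:
2·Area = [(3·4 − m·3) + (m·(-5) − 0·4)] + 62
       = -8·m + 74 = 106
⇒ m = -4.

-4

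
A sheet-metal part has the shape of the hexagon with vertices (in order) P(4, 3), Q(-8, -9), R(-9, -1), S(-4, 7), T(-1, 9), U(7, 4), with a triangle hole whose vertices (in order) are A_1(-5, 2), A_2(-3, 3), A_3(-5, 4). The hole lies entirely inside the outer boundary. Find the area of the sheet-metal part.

119.5

Outer boundary:
Apply the surveyor's formula: 2A = Σ (x_i·y_{i+1} − x_{i+1}·y_i), indices taken mod 6.
Cross-terms: -12, -73, -67, -29, -67, 5  ⇒  Σ = -243
Area = |Σ|/2 = 121.5.
Hole:
Apply the shoelace formula: 2A = Σ (x_i·y_{i+1} − x_{i+1}·y_i), indices taken mod 3.
A_1→A_2: (-5)(3) − (-3)(2) = -9
A_2→A_3: (-3)(4) − (-5)(3) = 3
A_3→A_1: (-5)(2) − (-5)(4) = 10
Σ = 4
Area = |Σ|/2 = 2.
Net area = 121.5 − 2 = 119.5.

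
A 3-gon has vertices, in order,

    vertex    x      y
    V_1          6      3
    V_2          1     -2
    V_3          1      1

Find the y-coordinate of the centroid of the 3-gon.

2/3

Apply the shoelace formula. First the cross-terms c_i = x_i·y_{i+1} − x_{i+1}·y_i:
  -15, 3, -3  ⇒  2A = -15, A = -7.5.
Then Σ (y_i + y_{i+1})·c_i = -30, so ȳ = -30 / (6·(-7.5)) = 2/3.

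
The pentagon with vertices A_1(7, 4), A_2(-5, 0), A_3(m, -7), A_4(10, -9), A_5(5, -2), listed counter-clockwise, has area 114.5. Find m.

The doubled signed area Σ (x_i y_{i+1} − x_{i+1} y_i) is linear in m.
With m=0 it equals 184; the coefficient of m is -9 (from the two edges through A_3).
So -9·m + 184 = 2·114.5 = 229 ⇒ m = -5.

-5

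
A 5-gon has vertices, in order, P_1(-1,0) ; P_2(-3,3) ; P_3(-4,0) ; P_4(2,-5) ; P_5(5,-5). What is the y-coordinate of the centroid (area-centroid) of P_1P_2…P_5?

Apply the shoelace formula. First the cross-terms c_i = x_i·y_{i+1} − x_{i+1}·y_i:
  -3, 12, 20, 15, -5  ⇒  2A = 39, A = 19.5.
Then Σ (y_i + y_{i+1})·c_i = -198, so ȳ = -198 / (6·19.5) = -22/13.

-22/13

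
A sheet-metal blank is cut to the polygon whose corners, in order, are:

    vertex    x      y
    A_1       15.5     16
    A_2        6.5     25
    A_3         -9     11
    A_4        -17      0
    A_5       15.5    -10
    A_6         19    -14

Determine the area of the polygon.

Apply the surveyor's formula: 2A = Σ (x_i·y_{i+1} − x_{i+1}·y_i), indices taken mod 6.
Σ = (283.5) + (296.5) + (187) + (170) + (-27) + (521) = 1431
Area = |Σ|/2 = 715.5.

715.5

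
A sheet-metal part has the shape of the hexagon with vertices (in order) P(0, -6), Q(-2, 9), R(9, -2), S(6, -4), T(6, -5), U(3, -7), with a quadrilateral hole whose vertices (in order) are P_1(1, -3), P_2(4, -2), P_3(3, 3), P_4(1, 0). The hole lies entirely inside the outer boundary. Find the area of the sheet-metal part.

Outer boundary:
Apply the shoelace formula: 2A = Σ (x_i·y_{i+1} − x_{i+1}·y_i), indices taken mod 6.
Cross-terms: -12, -77, -24, -6, -27, -18  ⇒  Σ = -164
Area = |Σ|/2 = 82.
Hole:
Cross-terms: 10, 18, -3, -3  ⇒  Σ = 22
Area = |Σ|/2 = 11.
Net area = 82 − 11 = 71.

71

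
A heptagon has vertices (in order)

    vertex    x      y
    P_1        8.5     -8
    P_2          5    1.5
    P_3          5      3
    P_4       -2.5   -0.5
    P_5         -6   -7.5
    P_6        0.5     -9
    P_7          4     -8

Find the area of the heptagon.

P_1→P_2: (8.5)(1.5) − (5)(-8) = 52.75
P_2→P_3: (5)(3) − (5)(1.5) = 7.5
P_3→P_4: (5)(-0.5) − (-2.5)(3) = 5
P_4→P_5: (-2.5)(-7.5) − (-6)(-0.5) = 15.75
P_5→P_6: (-6)(-9) − (0.5)(-7.5) = 57.75
P_6→P_7: (0.5)(-8) − (4)(-9) = 32
P_7→P_1: (4)(-8) − (8.5)(-8) = 36
Σ = 206.75
Area = |Σ|/2 = 103.375.

103.375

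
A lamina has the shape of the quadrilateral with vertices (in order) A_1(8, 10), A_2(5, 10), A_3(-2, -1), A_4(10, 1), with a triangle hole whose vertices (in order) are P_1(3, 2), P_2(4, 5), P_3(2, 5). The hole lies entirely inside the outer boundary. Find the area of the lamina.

69.5

Outer boundary:
Apply Gauss's area formula: 2A = Σ (x_i·y_{i+1} − x_{i+1}·y_i), indices taken mod 4.
Cross-terms: 30, 15, 8, 92  ⇒  Σ = 145
Area = |Σ|/2 = 72.5.
Hole:
Apply Gauss's area formula: 2A = Σ (x_i·y_{i+1} − x_{i+1}·y_i), indices taken mod 3.
Σ = (7) + (10) + (-11) = 6
Area = |Σ|/2 = 3.
Net area = 72.5 − 3 = 69.5.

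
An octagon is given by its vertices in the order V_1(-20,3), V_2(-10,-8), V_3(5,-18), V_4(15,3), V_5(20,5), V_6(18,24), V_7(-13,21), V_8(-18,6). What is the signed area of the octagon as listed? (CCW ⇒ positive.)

1078

Apply Gauss's area formula: 2A = Σ (x_i·y_{i+1} − x_{i+1}·y_i), indices taken mod 8.
Cross-terms: 190, 220, 285, 15, 390, 690, 300, 66  ⇒  Σ = 2156
Signed area = Σ/2 = 1078 (positive ⇒ counter-clockwise traversal).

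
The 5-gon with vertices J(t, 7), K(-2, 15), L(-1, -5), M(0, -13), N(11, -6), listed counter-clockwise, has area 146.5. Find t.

1

The doubled signed area Σ (x_i y_{i+1} − x_{i+1} y_i) is linear in t.
With t=0 it equals 272; the coefficient of t is 21 (from the two edges through J).
So 21·t + 272 = 2·146.5 = 293 ⇒ t = 1.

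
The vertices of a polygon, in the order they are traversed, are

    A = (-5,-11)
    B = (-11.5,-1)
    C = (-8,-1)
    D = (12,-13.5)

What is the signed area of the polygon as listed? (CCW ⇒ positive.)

Apply the shoelace formula: 2A = Σ (x_i·y_{i+1} − x_{i+1}·y_i), indices taken mod 4.
Σ = (-121.5) + (3.5) + (120) + (-199.5) = -197.5
Signed area = Σ/2 = -98.75 (negative ⇒ clockwise traversal).

-98.75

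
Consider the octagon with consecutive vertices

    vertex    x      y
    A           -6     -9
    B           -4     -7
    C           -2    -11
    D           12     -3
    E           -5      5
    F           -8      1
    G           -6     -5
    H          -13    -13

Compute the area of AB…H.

176

Apply the surveyor's formula: 2A = Σ (x_i·y_{i+1} − x_{i+1}·y_i), indices taken mod 8.
Cross-terms: 6, 30, 138, 45, 35, 46, 13, 39  ⇒  Σ = 352
Area = |Σ|/2 = 176.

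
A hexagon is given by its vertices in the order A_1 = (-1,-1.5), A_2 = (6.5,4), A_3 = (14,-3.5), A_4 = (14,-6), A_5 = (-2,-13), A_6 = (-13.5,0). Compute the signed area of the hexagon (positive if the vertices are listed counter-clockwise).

Apply the shoelace (surveyor's) formula: 2A = Σ (x_i·y_{i+1} − x_{i+1}·y_i), indices taken mod 6.
A_1→A_2: (-1)(4) − (6.5)(-1.5) = 5.75
A_2→A_3: (6.5)(-3.5) − (14)(4) = -78.75
A_3→A_4: (14)(-6) − (14)(-3.5) = -35
A_4→A_5: (14)(-13) − (-2)(-6) = -194
A_5→A_6: (-2)(0) − (-13.5)(-13) = -175.5
A_6→A_1: (-13.5)(-1.5) − (-1)(0) = 20.25
Σ = -457.25
Signed area = Σ/2 = -228.625 (negative ⇒ clockwise traversal).

-228.625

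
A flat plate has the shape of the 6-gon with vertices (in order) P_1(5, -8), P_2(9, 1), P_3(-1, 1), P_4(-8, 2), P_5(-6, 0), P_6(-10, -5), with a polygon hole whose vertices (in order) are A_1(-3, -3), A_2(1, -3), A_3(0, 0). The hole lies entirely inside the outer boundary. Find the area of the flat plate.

114

Outer boundary:
Apply the surveyor's formula: 2A = Σ (x_i·y_{i+1} − x_{i+1}·y_i), indices taken mod 6.
Σ = (77) + (10) + (6) + (12) + (30) + (105) = 240
Area = |Σ|/2 = 120.
Hole:
Apply Gauss's area formula: 2A = Σ (x_i·y_{i+1} − x_{i+1}·y_i), indices taken mod 3.
Σ = (12) + (0) + (0) = 12
Area = |Σ|/2 = 6.
Net area = 120 − 6 = 114.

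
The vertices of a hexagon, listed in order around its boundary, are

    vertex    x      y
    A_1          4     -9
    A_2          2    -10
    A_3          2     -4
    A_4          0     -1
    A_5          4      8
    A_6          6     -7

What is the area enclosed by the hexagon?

Apply the shoelace formula: 2A = Σ (x_i·y_{i+1} − x_{i+1}·y_i), indices taken mod 6.
Cross-terms: -22, 12, -2, 4, -76, -26  ⇒  Σ = -110
Area = |Σ|/2 = 55.

55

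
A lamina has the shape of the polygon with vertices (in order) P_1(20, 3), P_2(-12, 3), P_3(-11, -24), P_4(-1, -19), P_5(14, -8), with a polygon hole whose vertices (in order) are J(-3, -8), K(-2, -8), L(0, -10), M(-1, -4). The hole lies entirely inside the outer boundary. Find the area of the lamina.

532

Outer boundary:
Σ = (96) + (321) + (185) + (274) + (202) = 1078
Area = |Σ|/2 = 539.
Hole:
Apply the shoelace (surveyor's) formula: 2A = Σ (x_i·y_{i+1} − x_{i+1}·y_i), indices taken mod 4.
J→K: (-3)(-8) − (-2)(-8) = 8
K→L: (-2)(-10) − (0)(-8) = 20
L→M: (0)(-4) − (-1)(-10) = -10
M→J: (-1)(-8) − (-3)(-4) = -4
Σ = 14
Area = |Σ|/2 = 7.
Net area = 539 − 7 = 532.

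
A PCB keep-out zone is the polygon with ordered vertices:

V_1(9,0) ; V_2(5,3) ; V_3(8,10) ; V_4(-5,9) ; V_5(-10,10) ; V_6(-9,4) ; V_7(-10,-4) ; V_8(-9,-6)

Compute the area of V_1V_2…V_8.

209.5

Apply the surveyor's formula: 2A = Σ (x_i·y_{i+1} − x_{i+1}·y_i), indices taken mod 8.
V_1→V_2: (9)(3) − (5)(0) = 27
V_2→V_3: (5)(10) − (8)(3) = 26
V_3→V_4: (8)(9) − (-5)(10) = 122
V_4→V_5: (-5)(10) − (-10)(9) = 40
V_5→V_6: (-10)(4) − (-9)(10) = 50
V_6→V_7: (-9)(-4) − (-10)(4) = 76
V_7→V_8: (-10)(-6) − (-9)(-4) = 24
V_8→V_1: (-9)(0) − (9)(-6) = 54
Σ = 419
Area = |Σ|/2 = 209.5.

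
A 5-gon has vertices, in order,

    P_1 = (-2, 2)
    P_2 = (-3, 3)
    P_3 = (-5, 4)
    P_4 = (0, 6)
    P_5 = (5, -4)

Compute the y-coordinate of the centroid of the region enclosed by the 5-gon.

Apply Gauss's area formula. First the cross-terms c_i = x_i·y_{i+1} − x_{i+1}·y_i:
  0, 3, -30, -30, 2  ⇒  2A = -55, A = -27.5.
Then Σ (y_i + y_{i+1})·c_i = -343, so ȳ = -343 / (6·(-27.5)) = 343/165.

343/165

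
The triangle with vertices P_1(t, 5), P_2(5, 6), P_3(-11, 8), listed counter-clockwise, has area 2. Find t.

11

Write out the shoelace sum; only the two edges meeting at P_1 involve t:
2·Area = [((-11)·5 − t·8) + (t·6 − 5·5)] + 106
       = -2·t + 26 = 4
⇒ t = 11.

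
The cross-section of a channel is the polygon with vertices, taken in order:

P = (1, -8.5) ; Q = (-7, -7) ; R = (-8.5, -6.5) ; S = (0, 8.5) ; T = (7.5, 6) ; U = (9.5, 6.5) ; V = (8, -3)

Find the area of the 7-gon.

185.125

Apply the shoelace formula: 2A = Σ (x_i·y_{i+1} − x_{i+1}·y_i), indices taken mod 7.
Cross-terms: -66.5, -14, -72.25, -63.75, -8.25, -80.5, -65  ⇒  Σ = -370.25
Area = |Σ|/2 = 185.125.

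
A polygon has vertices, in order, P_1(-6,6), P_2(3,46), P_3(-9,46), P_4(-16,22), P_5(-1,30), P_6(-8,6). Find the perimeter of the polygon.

122

|P_1P_2| = √((9)² + (40)²) = √1681 = 41
|P_2P_3| = √((-12)² + (0)²) = √144 = 12
|P_3P_4| = √((-7)² + (-24)²) = √625 = 25
|P_4P_5| = √((15)² + (8)²) = √289 = 17
|P_5P_6| = √((-7)² + (-24)²) = √625 = 25
|P_6P_1| = √((2)² + (0)²) = √4 = 2
Perimeter = 41 + 12 + 25 + 17 + 25 + 2 = 122.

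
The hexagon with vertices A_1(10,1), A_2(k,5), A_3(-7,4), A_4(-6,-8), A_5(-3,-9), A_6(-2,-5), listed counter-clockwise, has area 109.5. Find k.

-7

The doubled signed area Σ (x_i y_{i+1} − x_{i+1} y_i) is linear in k.
With k=0 it equals 240; the coefficient of k is 3 (from the two edges through A_2).
So 3·k + 240 = 2·109.5 = 219 ⇒ k = -7.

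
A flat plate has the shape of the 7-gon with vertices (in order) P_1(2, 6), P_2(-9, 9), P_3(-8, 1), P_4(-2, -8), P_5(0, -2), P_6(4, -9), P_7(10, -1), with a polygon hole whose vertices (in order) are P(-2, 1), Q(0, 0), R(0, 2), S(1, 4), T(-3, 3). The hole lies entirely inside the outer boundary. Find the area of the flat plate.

172.5

Outer boundary:
Apply Gauss's area formula: 2A = Σ (x_i·y_{i+1} − x_{i+1}·y_i), indices taken mod 7.
Σ = (72) + (63) + (66) + (4) + (8) + (86) + (62) = 361
Area = |Σ|/2 = 180.5.
Hole:
Σ = (0) + (0) + (-2) + (15) + (3) = 16
Area = |Σ|/2 = 8.
Net area = 180.5 − 8 = 172.5.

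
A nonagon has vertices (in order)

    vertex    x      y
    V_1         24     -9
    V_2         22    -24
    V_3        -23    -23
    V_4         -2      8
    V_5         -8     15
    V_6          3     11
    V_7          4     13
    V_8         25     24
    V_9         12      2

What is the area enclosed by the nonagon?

Cross-terms: -378, -1058, -230, 34, -133, -5, -229, -238, -156  ⇒  Σ = -2393
Area = |Σ|/2 = 1196.5.

1196.5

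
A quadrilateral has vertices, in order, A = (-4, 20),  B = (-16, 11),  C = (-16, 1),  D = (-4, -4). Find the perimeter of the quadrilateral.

62

|AB| = √((-12)² + (-9)²) = √225 = 15
|BC| = √((0)² + (-10)²) = √100 = 10
|CD| = √((12)² + (-5)²) = √169 = 13
|DA| = √((0)² + (24)²) = √576 = 24
Perimeter = 15 + 10 + 13 + 24 = 62.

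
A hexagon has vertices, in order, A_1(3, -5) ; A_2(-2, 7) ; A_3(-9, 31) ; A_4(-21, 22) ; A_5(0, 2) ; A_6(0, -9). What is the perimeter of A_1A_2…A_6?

98

|A_1A_2| = √((-5)² + (12)²) = √169 = 13
|A_2A_3| = √((-7)² + (24)²) = √625 = 25
|A_3A_4| = √((-12)² + (-9)²) = √225 = 15
|A_4A_5| = √((21)² + (-20)²) = √841 = 29
|A_5A_6| = √((0)² + (-11)²) = √121 = 11
|A_6A_1| = √((3)² + (4)²) = √25 = 5
Perimeter = 13 + 25 + 15 + 29 + 11 + 5 = 98.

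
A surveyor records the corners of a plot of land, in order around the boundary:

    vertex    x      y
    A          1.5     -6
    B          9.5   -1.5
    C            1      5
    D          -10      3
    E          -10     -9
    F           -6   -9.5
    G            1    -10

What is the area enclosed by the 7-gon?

198.125

A→B: (1.5)(-1.5) − (9.5)(-6) = 54.75
B→C: (9.5)(5) − (1)(-1.5) = 49
C→D: (1)(3) − (-10)(5) = 53
D→E: (-10)(-9) − (-10)(3) = 120
E→F: (-10)(-9.5) − (-6)(-9) = 41
F→G: (-6)(-10) − (1)(-9.5) = 69.5
G→A: (1)(-6) − (1.5)(-10) = 9
Σ = 396.25
Area = |Σ|/2 = 198.125.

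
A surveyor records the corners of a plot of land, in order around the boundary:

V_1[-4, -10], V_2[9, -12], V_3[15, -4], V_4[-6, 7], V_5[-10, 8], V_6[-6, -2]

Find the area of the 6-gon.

V_1→V_2: (-4)(-12) − (9)(-10) = 138
V_2→V_3: (9)(-4) − (15)(-12) = 144
V_3→V_4: (15)(7) − (-6)(-4) = 81
V_4→V_5: (-6)(8) − (-10)(7) = 22
V_5→V_6: (-10)(-2) − (-6)(8) = 68
V_6→V_1: (-6)(-10) − (-4)(-2) = 52
Σ = 505
Area = |Σ|/2 = 252.5.

252.5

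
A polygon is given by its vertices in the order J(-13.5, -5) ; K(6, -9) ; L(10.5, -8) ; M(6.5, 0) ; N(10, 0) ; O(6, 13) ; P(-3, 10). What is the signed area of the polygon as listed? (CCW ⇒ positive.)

314.5

Cross-terms: 151.5, 46.5, 52, 0, 130, 99, 150  ⇒  Σ = 629
Signed area = Σ/2 = 314.5 (positive ⇒ counter-clockwise traversal).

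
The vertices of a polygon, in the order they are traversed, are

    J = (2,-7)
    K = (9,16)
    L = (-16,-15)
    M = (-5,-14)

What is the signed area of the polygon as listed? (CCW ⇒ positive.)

Apply Gauss's area formula: 2A = Σ (x_i·y_{i+1} − x_{i+1}·y_i), indices taken mod 4.
Σ = (95) + (121) + (149) + (63) = 428
Signed area = Σ/2 = 214 (positive ⇒ counter-clockwise traversal).

214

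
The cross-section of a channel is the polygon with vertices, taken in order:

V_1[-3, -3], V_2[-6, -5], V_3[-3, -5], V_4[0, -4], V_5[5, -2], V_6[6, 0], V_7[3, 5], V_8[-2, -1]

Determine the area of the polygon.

48

V_1→V_2: (-3)(-5) − (-6)(-3) = -3
V_2→V_3: (-6)(-5) − (-3)(-5) = 15
V_3→V_4: (-3)(-4) − (0)(-5) = 12
V_4→V_5: (0)(-2) − (5)(-4) = 20
V_5→V_6: (5)(0) − (6)(-2) = 12
V_6→V_7: (6)(5) − (3)(0) = 30
V_7→V_8: (3)(-1) − (-2)(5) = 7
V_8→V_1: (-2)(-3) − (-3)(-1) = 3
Σ = 96
Area = |Σ|/2 = 48.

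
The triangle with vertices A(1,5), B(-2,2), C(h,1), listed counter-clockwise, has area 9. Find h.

Write out the shoelace sum; only the two edges meeting at C involve h:
2·Area = [((-2)·1 − h·2) + (h·5 − 1·1)] + 12
       = 3·h + 9 = 18
⇒ h = 3.

3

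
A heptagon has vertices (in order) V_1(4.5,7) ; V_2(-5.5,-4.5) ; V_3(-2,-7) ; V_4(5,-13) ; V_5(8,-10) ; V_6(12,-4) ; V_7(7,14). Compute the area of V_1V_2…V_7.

Apply the surveyor's formula: 2A = Σ (x_i·y_{i+1} − x_{i+1}·y_i), indices taken mod 7.
Σ = (18.25) + (29.5) + (61) + (54) + (88) + (196) + (-14) = 432.75
Area = |Σ|/2 = 216.375.

216.375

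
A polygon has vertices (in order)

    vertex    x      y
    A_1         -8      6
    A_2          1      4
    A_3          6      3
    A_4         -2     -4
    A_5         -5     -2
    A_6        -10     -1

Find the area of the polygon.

Apply the shoelace formula: 2A = Σ (x_i·y_{i+1} − x_{i+1}·y_i), indices taken mod 6.
Cross-terms: -38, -21, -18, -16, -15, -68  ⇒  Σ = -176
Area = |Σ|/2 = 88.

88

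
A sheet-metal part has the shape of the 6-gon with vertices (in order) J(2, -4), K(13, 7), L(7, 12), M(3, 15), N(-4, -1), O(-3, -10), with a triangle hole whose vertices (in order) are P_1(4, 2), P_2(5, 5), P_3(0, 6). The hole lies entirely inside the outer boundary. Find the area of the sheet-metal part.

176

Outer boundary:
Apply the shoelace (surveyor's) formula: 2A = Σ (x_i·y_{i+1} − x_{i+1}·y_i), indices taken mod 6.
Σ = (66) + (107) + (69) + (57) + (37) + (32) = 368
Area = |Σ|/2 = 184.
Hole:
Σ = (10) + (30) + (-24) = 16
Area = |Σ|/2 = 8.
Net area = 184 − 8 = 176.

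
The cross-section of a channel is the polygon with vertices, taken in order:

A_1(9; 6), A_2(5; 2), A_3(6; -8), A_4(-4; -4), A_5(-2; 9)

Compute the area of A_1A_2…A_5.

Apply the surveyor's formula: 2A = Σ (x_i·y_{i+1} − x_{i+1}·y_i), indices taken mod 5.
Σ = (-12) + (-52) + (-56) + (-44) + (-93) = -257
Area = |Σ|/2 = 128.5.

128.5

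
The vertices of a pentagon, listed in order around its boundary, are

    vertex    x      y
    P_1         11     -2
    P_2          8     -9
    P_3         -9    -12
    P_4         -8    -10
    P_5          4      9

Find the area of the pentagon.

Apply Gauss's area formula: 2A = Σ (x_i·y_{i+1} − x_{i+1}·y_i), indices taken mod 5.
P_1→P_2: (11)(-9) − (8)(-2) = -83
P_2→P_3: (8)(-12) − (-9)(-9) = -177
P_3→P_4: (-9)(-10) − (-8)(-12) = -6
P_4→P_5: (-8)(9) − (4)(-10) = -32
P_5→P_1: (4)(-2) − (11)(9) = -107
Σ = -405
Area = |Σ|/2 = 202.5.

202.5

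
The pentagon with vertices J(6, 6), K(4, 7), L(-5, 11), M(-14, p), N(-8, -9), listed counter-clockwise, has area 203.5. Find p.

8

Write out the shoelace sum; only the two edges meeting at M involve p:
2·Area = [((-5)·p − (-14)·11) + ((-14)·(-9) − (-8)·p)] + 103
       = 3·p + 383 = 407
⇒ p = 8.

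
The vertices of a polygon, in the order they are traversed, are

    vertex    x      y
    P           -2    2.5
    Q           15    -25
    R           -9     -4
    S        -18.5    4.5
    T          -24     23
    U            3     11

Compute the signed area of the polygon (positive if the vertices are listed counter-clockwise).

-504

Σ = (12.5) + (-285) + (-114.5) + (-317.5) + (-333) + (29.5) = -1008
Signed area = Σ/2 = -504 (negative ⇒ clockwise traversal).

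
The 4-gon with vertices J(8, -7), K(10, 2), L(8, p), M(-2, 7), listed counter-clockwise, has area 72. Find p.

5

The doubled signed area Σ (x_i y_{i+1} − x_{i+1} y_i) is linear in p.
With p=0 it equals 84; the coefficient of p is 12 (from the two edges through L).
So 12·p + 84 = 2·72 = 144 ⇒ p = 5.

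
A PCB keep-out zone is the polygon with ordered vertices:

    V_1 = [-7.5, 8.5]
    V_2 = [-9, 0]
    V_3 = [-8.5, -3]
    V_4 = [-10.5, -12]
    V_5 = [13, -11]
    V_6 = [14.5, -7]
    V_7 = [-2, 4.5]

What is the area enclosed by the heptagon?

Apply the surveyor's formula: 2A = Σ (x_i·y_{i+1} − x_{i+1}·y_i), indices taken mod 7.
V_1→V_2: (-7.5)(0) − (-9)(8.5) = 76.5
V_2→V_3: (-9)(-3) − (-8.5)(0) = 27
V_3→V_4: (-8.5)(-12) − (-10.5)(-3) = 70.5
V_4→V_5: (-10.5)(-11) − (13)(-12) = 271.5
V_5→V_6: (13)(-7) − (14.5)(-11) = 68.5
V_6→V_7: (14.5)(4.5) − (-2)(-7) = 51.25
V_7→V_1: (-2)(8.5) − (-7.5)(4.5) = 16.75
Σ = 582
Area = |Σ|/2 = 291.

291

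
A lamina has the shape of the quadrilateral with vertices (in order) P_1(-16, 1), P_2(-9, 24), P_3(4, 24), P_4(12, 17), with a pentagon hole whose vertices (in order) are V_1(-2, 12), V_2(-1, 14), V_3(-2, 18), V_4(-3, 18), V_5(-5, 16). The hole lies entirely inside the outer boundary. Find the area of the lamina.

298.5

Outer boundary:
Apply the surveyor's formula: 2A = Σ (x_i·y_{i+1} − x_{i+1}·y_i), indices taken mod 4.
Σ = (-375) + (-312) + (-220) + (284) = -623
Area = |Σ|/2 = 311.5.
Hole:
Apply the surveyor's formula: 2A = Σ (x_i·y_{i+1} − x_{i+1}·y_i), indices taken mod 5.
Σ = (-16) + (10) + (18) + (42) + (-28) = 26
Area = |Σ|/2 = 13.
Net area = 311.5 − 13 = 298.5.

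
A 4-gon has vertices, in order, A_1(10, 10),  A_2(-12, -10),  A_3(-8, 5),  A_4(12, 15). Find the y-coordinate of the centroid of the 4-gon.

Apply the surveyor's formula. First the cross-terms c_i = x_i·y_{i+1} − x_{i+1}·y_i:
  20, -140, -180, -30  ⇒  2A = -330, A = -165.
Then Σ (y_i + y_{i+1})·c_i = -3650, so ȳ = -3650 / (6·(-165)) = 365/99.

365/99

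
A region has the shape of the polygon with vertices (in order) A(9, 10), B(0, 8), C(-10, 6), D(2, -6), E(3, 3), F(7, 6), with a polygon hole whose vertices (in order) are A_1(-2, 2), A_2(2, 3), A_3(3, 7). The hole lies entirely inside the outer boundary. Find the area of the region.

111

Outer boundary:
Σ = (72) + (80) + (48) + (24) + (-3) + (16) = 237
Area = |Σ|/2 = 118.5.
Hole:
Cross-terms: -10, 5, 20  ⇒  Σ = 15
Area = |Σ|/2 = 7.5.
Net area = 118.5 − 7.5 = 111.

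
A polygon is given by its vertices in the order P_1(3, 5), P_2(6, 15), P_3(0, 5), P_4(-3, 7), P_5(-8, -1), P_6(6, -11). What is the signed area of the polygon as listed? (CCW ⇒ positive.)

138

Σ = (15) + (30) + (15) + (59) + (94) + (63) = 276
Signed area = Σ/2 = 138 (positive ⇒ counter-clockwise traversal).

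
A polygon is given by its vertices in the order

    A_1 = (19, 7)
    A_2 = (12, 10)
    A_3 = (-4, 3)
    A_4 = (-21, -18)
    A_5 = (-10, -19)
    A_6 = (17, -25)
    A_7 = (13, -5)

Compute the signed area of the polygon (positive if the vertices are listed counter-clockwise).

Apply the shoelace (surveyor's) formula: 2A = Σ (x_i·y_{i+1} − x_{i+1}·y_i), indices taken mod 7.
Σ = (106) + (76) + (135) + (219) + (573) + (240) + (186) = 1535
Signed area = Σ/2 = 767.5 (positive ⇒ counter-clockwise traversal).

767.5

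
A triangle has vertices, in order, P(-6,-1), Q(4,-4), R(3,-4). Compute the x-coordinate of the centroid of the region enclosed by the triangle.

1/3

Apply Gauss's area formula. First the cross-terms c_i = x_i·y_{i+1} − x_{i+1}·y_i:
  28, -4, -27  ⇒  2A = -3, A = -1.5.
Then Σ (x_i + x_{i+1})·c_i = -3, so x̄ = -3 / (6·(-1.5)) = 1/3.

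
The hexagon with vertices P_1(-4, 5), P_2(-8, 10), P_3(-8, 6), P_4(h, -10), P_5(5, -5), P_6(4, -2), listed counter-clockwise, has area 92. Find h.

The doubled signed area Σ (x_i y_{i+1} − x_{i+1} y_i) is linear in h.
With h=0 it equals 184; the coefficient of h is -11 (from the two edges through P_4).
So -11·h + 184 = 2·92 = 184 ⇒ h = 0.

0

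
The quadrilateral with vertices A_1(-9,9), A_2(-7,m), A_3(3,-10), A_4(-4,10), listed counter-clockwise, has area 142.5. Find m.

The doubled signed area Σ (x_i y_{i+1} − x_{i+1} y_i) is linear in m.
With m=0 it equals 177; the coefficient of m is -12 (from the two edges through A_2).
So -12·m + 177 = 2·142.5 = 285 ⇒ m = -9.

-9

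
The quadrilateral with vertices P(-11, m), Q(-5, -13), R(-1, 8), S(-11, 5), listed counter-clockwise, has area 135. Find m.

The doubled signed area Σ (x_i y_{i+1} − x_{i+1} y_i) is linear in m.
With m=0 it equals 228; the coefficient of m is -6 (from the two edges through P).
So -6·m + 228 = 2·135 = 270 ⇒ m = -7.

-7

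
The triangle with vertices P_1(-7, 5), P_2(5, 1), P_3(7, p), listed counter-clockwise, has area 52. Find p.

The doubled signed area Σ (x_i y_{i+1} − x_{i+1} y_i) is linear in p.
With p=0 it equals -4; the coefficient of p is 12 (from the two edges through P_3).
So 12·p + -4 = 2·52 = 104 ⇒ p = 9.

9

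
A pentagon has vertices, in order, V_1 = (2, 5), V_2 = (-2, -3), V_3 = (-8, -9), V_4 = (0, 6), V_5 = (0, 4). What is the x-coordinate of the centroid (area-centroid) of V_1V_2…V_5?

-214/87

Apply the surveyor's formula. First the cross-terms c_i = x_i·y_{i+1} − x_{i+1}·y_i:
  4, -6, -48, 0, -8  ⇒  2A = -58, A = -29.
Then Σ (x_i + x_{i+1})·c_i = 428, so x̄ = 428 / (6·(-29)) = -214/87.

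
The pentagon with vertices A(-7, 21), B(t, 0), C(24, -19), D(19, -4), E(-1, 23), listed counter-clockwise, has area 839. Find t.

-21

The doubled signed area Σ (x_i y_{i+1} − x_{i+1} y_i) is linear in t.
With t=0 it equals 838; the coefficient of t is -40 (from the two edges through B).
So -40·t + 838 = 2·839 = 1678 ⇒ t = -21.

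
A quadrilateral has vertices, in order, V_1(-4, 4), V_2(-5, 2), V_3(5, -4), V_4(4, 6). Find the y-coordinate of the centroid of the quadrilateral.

136/81

Apply the shoelace formula. First the cross-terms c_i = x_i·y_{i+1} − x_{i+1}·y_i:
  12, 10, 46, 40  ⇒  2A = 108, A = 54.
Then Σ (y_i + y_{i+1})·c_i = 544, so ȳ = 544 / (6·54) = 136/81.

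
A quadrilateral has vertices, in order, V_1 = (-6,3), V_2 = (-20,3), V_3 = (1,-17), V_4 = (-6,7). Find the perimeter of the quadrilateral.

72

|V_1V_2| = √((-14)² + (0)²) = √196 = 14
|V_2V_3| = √((21)² + (-20)²) = √841 = 29
|V_3V_4| = √((-7)² + (24)²) = √625 = 25
|V_4V_1| = √((0)² + (-4)²) = √16 = 4
Perimeter = 14 + 29 + 25 + 4 = 72.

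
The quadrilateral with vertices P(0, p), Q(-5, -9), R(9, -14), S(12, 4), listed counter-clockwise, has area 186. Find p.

1

The doubled signed area Σ (x_i y_{i+1} − x_{i+1} y_i) is linear in p.
With p=0 it equals 355; the coefficient of p is 17 (from the two edges through P).
So 17·p + 355 = 2·186 = 372 ⇒ p = 1.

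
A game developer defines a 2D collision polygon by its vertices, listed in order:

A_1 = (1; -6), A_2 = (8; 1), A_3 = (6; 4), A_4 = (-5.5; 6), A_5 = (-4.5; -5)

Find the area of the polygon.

109.75

Σ = (49) + (26) + (58) + (54.5) + (32) = 219.5
Area = |Σ|/2 = 109.75.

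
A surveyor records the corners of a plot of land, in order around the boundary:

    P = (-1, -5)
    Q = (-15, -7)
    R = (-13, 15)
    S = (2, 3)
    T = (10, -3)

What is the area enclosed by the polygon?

271

Cross-terms: -68, -316, -69, -36, -53  ⇒  Σ = -542
Area = |Σ|/2 = 271.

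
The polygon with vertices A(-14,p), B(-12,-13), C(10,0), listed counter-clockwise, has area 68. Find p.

Write out the shoelace sum; only the two edges meeting at A involve p:
2·Area = [(10·p − (-14)·0) + ((-14)·(-13) − (-12)·p)] + 130
       = 22·p + 312 = 136
⇒ p = -8.

-8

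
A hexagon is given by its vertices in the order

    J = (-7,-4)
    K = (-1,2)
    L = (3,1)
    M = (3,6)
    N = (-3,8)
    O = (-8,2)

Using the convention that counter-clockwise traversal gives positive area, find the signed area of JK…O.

68

Apply the surveyor's formula: 2A = Σ (x_i·y_{i+1} − x_{i+1}·y_i), indices taken mod 6.
Σ = (-18) + (-7) + (15) + (42) + (58) + (46) = 136
Signed area = Σ/2 = 68 (positive ⇒ counter-clockwise traversal).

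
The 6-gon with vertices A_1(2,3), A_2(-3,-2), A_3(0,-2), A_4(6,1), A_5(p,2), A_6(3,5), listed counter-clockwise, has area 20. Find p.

The doubled signed area Σ (x_i y_{i+1} − x_{i+1} y_i) is linear in p.
With p=0 it equals 28; the coefficient of p is 4 (from the two edges through A_5).
So 4·p + 28 = 2·20 = 40 ⇒ p = 3.

3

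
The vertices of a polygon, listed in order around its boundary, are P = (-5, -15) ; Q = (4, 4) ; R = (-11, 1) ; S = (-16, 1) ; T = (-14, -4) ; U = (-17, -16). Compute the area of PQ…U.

Apply Gauss's area formula: 2A = Σ (x_i·y_{i+1} − x_{i+1}·y_i), indices taken mod 6.
Σ = (40) + (48) + (5) + (78) + (156) + (175) = 502
Area = |Σ|/2 = 251.

251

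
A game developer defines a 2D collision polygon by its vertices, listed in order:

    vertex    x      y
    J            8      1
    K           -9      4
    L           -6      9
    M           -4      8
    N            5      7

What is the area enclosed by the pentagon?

Σ = (41) + (-57) + (-12) + (-68) + (-51) = -147
Area = |Σ|/2 = 73.5.

73.5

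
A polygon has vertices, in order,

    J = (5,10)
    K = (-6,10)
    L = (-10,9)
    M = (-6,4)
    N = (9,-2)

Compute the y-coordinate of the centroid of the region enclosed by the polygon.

668/123

Apply the shoelace (surveyor's) formula. First the cross-terms c_i = x_i·y_{i+1} − x_{i+1}·y_i:
  110, 46, 14, -24, 100  ⇒  2A = 246, A = 123.
Then Σ (y_i + y_{i+1})·c_i = 4008, so ȳ = 4008 / (6·123) = 668/123.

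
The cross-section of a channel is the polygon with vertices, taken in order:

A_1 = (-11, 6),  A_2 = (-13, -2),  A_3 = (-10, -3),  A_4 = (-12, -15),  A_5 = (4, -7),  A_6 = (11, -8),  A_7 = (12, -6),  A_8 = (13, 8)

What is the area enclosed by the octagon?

Σ = (100) + (19) + (114) + (144) + (45) + (30) + (174) + (166) = 792
Area = |Σ|/2 = 396.

396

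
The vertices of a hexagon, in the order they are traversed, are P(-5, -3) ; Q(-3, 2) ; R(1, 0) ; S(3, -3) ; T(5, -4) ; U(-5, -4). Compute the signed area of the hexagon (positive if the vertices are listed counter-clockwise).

-33

Σ = (-19) + (-2) + (-3) + (3) + (-40) + (-5) = -66
Signed area = Σ/2 = -33 (negative ⇒ clockwise traversal).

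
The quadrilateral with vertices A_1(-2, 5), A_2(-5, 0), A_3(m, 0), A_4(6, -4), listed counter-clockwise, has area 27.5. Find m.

Write out the shoelace sum; only the two edges meeting at A_3 involve m:
2·Area = [((-5)·0 − m·0) + (m·(-4) − 6·0)] + 47
       = -4·m + 47 = 55
⇒ m = -2.

-2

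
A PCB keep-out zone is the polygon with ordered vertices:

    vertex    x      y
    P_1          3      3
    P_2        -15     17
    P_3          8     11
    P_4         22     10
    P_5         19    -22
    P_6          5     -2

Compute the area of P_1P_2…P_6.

Apply the surveyor's formula: 2A = Σ (x_i·y_{i+1} − x_{i+1}·y_i), indices taken mod 6.
Σ = (96) + (-301) + (-162) + (-674) + (72) + (21) = -948
Area = |Σ|/2 = 474.

474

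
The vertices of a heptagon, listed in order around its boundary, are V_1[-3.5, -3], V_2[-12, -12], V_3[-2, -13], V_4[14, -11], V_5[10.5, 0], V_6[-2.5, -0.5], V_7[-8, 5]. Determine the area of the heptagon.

Σ = (6) + (132) + (204) + (115.5) + (-5.25) + (-16.5) + (41.5) = 477.25
Area = |Σ|/2 = 238.625.

238.625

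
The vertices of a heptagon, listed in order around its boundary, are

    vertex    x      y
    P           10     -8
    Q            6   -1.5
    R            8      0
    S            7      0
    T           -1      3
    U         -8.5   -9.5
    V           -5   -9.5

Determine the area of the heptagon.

Apply the shoelace formula: 2A = Σ (x_i·y_{i+1} − x_{i+1}·y_i), indices taken mod 7.
P→Q: (10)(-1.5) − (6)(-8) = 33
Q→R: (6)(0) − (8)(-1.5) = 12
R→S: (8)(0) − (7)(0) = 0
S→T: (7)(3) − (-1)(0) = 21
T→U: (-1)(-9.5) − (-8.5)(3) = 35
U→V: (-8.5)(-9.5) − (-5)(-9.5) = 33.25
V→P: (-5)(-8) − (10)(-9.5) = 135
Σ = 269.25
Area = |Σ|/2 = 134.625.

134.625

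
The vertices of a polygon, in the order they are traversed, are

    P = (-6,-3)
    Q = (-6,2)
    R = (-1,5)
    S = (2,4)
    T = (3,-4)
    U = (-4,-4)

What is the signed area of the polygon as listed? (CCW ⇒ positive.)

-66

Apply the surveyor's formula: 2A = Σ (x_i·y_{i+1} − x_{i+1}·y_i), indices taken mod 6.
Σ = (-30) + (-28) + (-14) + (-20) + (-28) + (-12) = -132
Signed area = Σ/2 = -66 (negative ⇒ clockwise traversal).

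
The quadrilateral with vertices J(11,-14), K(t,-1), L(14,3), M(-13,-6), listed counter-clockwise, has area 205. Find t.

The doubled signed area Σ (x_i y_{i+1} − x_{i+1} y_i) is linear in t.
With t=0 it equals 206; the coefficient of t is 17 (from the two edges through K).
So 17·t + 206 = 2·205 = 410 ⇒ t = 12.

12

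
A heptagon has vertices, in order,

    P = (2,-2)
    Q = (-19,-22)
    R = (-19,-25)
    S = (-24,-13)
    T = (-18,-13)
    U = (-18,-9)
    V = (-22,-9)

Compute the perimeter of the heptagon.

84

|PQ| = √((-21)² + (-20)²) = √841 = 29
|QR| = √((0)² + (-3)²) = √9 = 3
|RS| = √((-5)² + (12)²) = √169 = 13
|ST| = √((6)² + (0)²) = √36 = 6
|TU| = √((0)² + (4)²) = √16 = 4
|UV| = √((-4)² + (0)²) = √16 = 4
|VP| = √((24)² + (7)²) = √625 = 25
Perimeter = 29 + 3 + 13 + 6 + 4 + 4 + 25 = 84.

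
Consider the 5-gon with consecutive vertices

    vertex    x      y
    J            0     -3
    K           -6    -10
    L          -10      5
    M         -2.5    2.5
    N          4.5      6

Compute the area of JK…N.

Apply Gauss's area formula: 2A = Σ (x_i·y_{i+1} − x_{i+1}·y_i), indices taken mod 5.
J→K: (0)(-10) − (-6)(-3) = -18
K→L: (-6)(5) − (-10)(-10) = -130
L→M: (-10)(2.5) − (-2.5)(5) = -12.5
M→N: (-2.5)(6) − (4.5)(2.5) = -26.25
N→J: (4.5)(-3) − (0)(6) = -13.5
Σ = -200.25
Area = |Σ|/2 = 100.125.

100.125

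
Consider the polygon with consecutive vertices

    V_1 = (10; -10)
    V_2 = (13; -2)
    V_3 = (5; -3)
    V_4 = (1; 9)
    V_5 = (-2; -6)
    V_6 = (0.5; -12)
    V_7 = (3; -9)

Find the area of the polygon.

Cross-terms: 110, -29, 48, 12, 27, 31.5, 60  ⇒  Σ = 259.5
Area = |Σ|/2 = 129.75.

129.75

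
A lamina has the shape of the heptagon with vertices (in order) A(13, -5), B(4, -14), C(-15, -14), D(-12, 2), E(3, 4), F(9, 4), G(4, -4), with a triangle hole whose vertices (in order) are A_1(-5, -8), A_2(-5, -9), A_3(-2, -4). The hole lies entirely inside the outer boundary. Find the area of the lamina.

Outer boundary:
Cross-terms: -162, -266, -198, -54, -24, -52, 32  ⇒  Σ = -724
Area = |Σ|/2 = 362.
Hole:
Apply Gauss's area formula: 2A = Σ (x_i·y_{i+1} − x_{i+1}·y_i), indices taken mod 3.
Σ = (5) + (2) + (-4) = 3
Area = |Σ|/2 = 1.5.
Net area = 362 − 1.5 = 360.5.

360.5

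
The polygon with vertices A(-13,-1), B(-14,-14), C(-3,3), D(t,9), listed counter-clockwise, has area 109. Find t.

-11

The doubled signed area Σ (x_i y_{i+1} − x_{i+1} y_i) is linear in t.
With t=0 it equals 174; the coefficient of t is -4 (from the two edges through D).
So -4·t + 174 = 2·109 = 218 ⇒ t = -11.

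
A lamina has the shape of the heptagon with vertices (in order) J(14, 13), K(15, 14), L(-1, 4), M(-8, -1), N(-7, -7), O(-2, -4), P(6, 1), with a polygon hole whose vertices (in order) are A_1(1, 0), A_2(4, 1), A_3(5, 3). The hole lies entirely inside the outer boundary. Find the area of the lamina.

126

Outer boundary:
Cross-terms: 1, 74, 33, 49, 14, 22, 64  ⇒  Σ = 257
Area = |Σ|/2 = 128.5.
Hole:
Σ = (1) + (7) + (-3) = 5
Area = |Σ|/2 = 2.5.
Net area = 128.5 − 2.5 = 126.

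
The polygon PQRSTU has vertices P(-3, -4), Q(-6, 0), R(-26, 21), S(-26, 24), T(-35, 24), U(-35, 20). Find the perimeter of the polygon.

90

|PQ| = √((-3)² + (4)²) = √25 = 5
|QR| = √((-20)² + (21)²) = √841 = 29
|RS| = √((0)² + (3)²) = √9 = 3
|ST| = √((-9)² + (0)²) = √81 = 9
|TU| = √((0)² + (-4)²) = √16 = 4
|UP| = √((32)² + (-24)²) = √1600 = 40
Perimeter = 5 + 29 + 3 + 9 + 4 + 40 = 90.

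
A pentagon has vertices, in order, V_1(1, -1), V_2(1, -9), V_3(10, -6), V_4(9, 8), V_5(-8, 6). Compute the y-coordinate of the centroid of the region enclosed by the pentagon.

25/33

Apply the shoelace formula. First the cross-terms c_i = x_i·y_{i+1} − x_{i+1}·y_i:
  -8, 84, 134, 118, 2  ⇒  2A = 330, A = 165.
Then Σ (y_i + y_{i+1})·c_i = 750, so ȳ = 750 / (6·165) = 25/33.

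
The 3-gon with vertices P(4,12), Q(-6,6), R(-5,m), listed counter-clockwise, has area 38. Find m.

-1

The doubled signed area Σ (x_i y_{i+1} − x_{i+1} y_i) is linear in m.
With m=0 it equals 66; the coefficient of m is -10 (from the two edges through R).
So -10·m + 66 = 2·38 = 76 ⇒ m = -1.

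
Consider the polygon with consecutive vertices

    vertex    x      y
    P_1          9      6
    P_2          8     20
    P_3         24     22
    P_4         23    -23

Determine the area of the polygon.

Σ = (132) + (-304) + (-1058) + (345) = -885
Area = |Σ|/2 = 442.5.

442.5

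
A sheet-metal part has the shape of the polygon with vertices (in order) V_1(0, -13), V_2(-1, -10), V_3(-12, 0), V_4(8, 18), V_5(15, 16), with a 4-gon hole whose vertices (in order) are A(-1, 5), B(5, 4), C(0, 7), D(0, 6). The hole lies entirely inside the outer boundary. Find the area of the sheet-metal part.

337

Outer boundary:
Σ = (-13) + (-120) + (-216) + (-142) + (-195) = -686
Area = |Σ|/2 = 343.
Hole:
Σ = (-29) + (35) + (0) + (6) = 12
Area = |Σ|/2 = 6.
Net area = 343 − 6 = 337.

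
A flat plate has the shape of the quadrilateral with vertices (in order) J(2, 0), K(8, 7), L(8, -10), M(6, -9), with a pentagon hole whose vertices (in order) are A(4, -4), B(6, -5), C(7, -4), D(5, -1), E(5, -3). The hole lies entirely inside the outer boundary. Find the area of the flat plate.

Outer boundary:
Apply the shoelace formula: 2A = Σ (x_i·y_{i+1} − x_{i+1}·y_i), indices taken mod 4.
J→K: (2)(7) − (8)(0) = 14
K→L: (8)(-10) − (8)(7) = -136
L→M: (8)(-9) − (6)(-10) = -12
M→J: (6)(0) − (2)(-9) = 18
Σ = -116
Area = |Σ|/2 = 58.
Hole:
Σ = (4) + (11) + (13) + (-10) + (-8) = 10
Area = |Σ|/2 = 5.
Net area = 58 − 5 = 53.

53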